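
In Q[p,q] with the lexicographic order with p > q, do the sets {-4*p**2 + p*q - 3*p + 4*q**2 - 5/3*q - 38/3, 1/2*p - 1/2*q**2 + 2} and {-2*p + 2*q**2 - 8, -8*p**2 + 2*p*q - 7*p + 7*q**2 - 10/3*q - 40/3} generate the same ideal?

No, the ideals differ.

Equality of ideals is decidable: compute both reduced Gröbner bases (unique for the ordering) and check whether they agree.
Buchberger on the first generating set:
f_1 = -4*p**2 + p*q - 3*p + 4*q**2 - 5/3*q - 38/3, LT = p**2.
f_2 = 1/2*p - 1/2*q**2 + 2, LT = p.

S(f_1,f_2): lcm = p**2. S = p*q**2 - 1/4*p*q - 13/4*p - q**2 + 5/12*q + 19/6.
  reduce S modulo (f_1, f_2):
  remainder q**4 - 1/4*q**3 - 33/4*q**2 + 17/12*q + 97/6 ≠ 0; add g_3 = q**4 - 1/4*q**3 - 33/4*q**2 + 17/12*q + 97/6 to the basis.

The other S-polynomials (S(f_1,g_3), S(f_2,g_3)) all reduce to 0 modulo the current basis, so we have a Gröbner basis.
Inter-reduce: drop elements whose leading term is divisible by another's, tail-reduce, and make monic.
Reduced Gröbner basis: {p - q**2 + 4, q**4 - 1/4*q**3 - 33/4*q**2 + 17/12*q + 97/6}.

Buchberger on the second generating set:
h_1 = -2*p + 2*q**2 - 8, LT = p.
h_2 = -8*p**2 + 2*p*q - 7*p + 7*q**2 - 10/3*q - 40/3, LT = p**2.

S(h_1,h_2): lcm = p**2. S = -p*q**2 + 1/4*p*q + 25/8*p + 7/8*q**2 - 5/12*q - 5/3.
  reduce S modulo (h_1, h_2):
  remainder -q**4 + 1/4*q**3 + 8*q**2 - 17/12*q - 85/6 ≠ 0; add k_3 = -q**4 + 1/4*q**3 + 8*q**2 - 17/12*q - 85/6 to the basis.

The other S-polynomials (S(h_1,k_3), S(h_2,k_3)) all reduce to 0 modulo the current basis, so we have a Gröbner basis.
Inter-reduce: drop elements whose leading term is divisible by another's, tail-reduce, and make monic.
Reduced Gröbner basis: {p - q**2 + 4, q**4 - 1/4*q**3 - 8*q**2 + 17/12*q + 85/6}.

Since the reduced bases disagree, the two ideals are not the same.
The same test decides containment: I ⊆ J iff every generator of I reduces to 0 modulo a Gröbner basis of J.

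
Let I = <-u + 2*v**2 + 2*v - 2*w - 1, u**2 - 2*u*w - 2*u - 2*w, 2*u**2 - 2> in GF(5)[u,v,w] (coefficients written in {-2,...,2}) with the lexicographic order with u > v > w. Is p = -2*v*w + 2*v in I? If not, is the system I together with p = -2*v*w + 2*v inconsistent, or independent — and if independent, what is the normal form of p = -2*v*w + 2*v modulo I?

-2*v*w + 2*v lies in I (it reduces to 0).

First compute the reduced Gröbner basis of I by Buchberger's algorithm.
f_1 = -u + 2*v**2 + 2*v - 2*w - 1, LT = u.
f_2 = u**2 - 2*u*w - 2*u - 2*w, LT = u**2.
f_3 = 2*u**2 - 2, LT = u**2.

S(f_1,f_2): lcm = u**2. S = -2*u*v**2 - 2*u*v - u*w - 2*u + 2*w.
  leading term u*v**2: subtract (2*v**2)·f_1 from -2*u*v**2 - 2*u*v - u*w - 2*u + 2*w → -2*u*v - u*w - 2*u + v**4 + v**3 - v**2*w + 2*v**2 + 2*w
  leading term u*v: subtract (2*v)·f_1 from -2*u*v - u*w - 2*u + v**4 + v**3 - v**2*w + 2*v**2 + 2*w → -u*w - 2*u + v**4 + 2*v**3 - v**2*w - 2*v**2 - v*w + 2*v + 2*w
  leading term u*w: subtract (w)·f_1 from -u*w - 2*u + v**4 + 2*v**3 - v**2*w - 2*v**2 - v*w + 2*v + 2*w → -2*u + v**4 + 2*v**3 + 2*v**2*w - 2*v**2 + 2*v*w + 2*v + 2*w**2 - 2*w
  leading term u: subtract (2)·f_1 from -2*u + v**4 + 2*v**3 + 2*v**2*w - 2*v**2 + 2*v*w + 2*v + 2*w**2 - 2*w → v**4 + 2*v**3 + 2*v**2*w - v**2 + 2*v*w - 2*v + 2*w**2 + 2*w + 2
  leading term v**4: no divisor's leading term divides it; move v**4 to the remainder.
  leading term v**3: no divisor's leading term divides it; move 2*v**3 to the remainder.
  leading term v**2*w: no divisor's leading term divides it; move 2*v**2*w to the remainder.
  leading term v**2: no divisor's leading term divides it; move -v**2 to the remainder.
  leading term v*w: no divisor's leading term divides it; move 2*v*w to the remainder.
  leading term v: no divisor's leading term divides it; move -2*v to the remainder.
  leading term w**2: no divisor's leading term divides it; move 2*w**2 to the remainder.
  leading term w: no divisor's leading term divides it; move 2*w to the remainder.
  leading term 1: no divisor's leading term divides it; move 2 to the remainder.
  remainder v**4 + 2*v**3 + 2*v**2*w - v**2 + 2*v*w - 2*v + 2*w**2 + 2*w + 2 ≠ 0; add h_4 = v**4 + 2*v**3 + 2*v**2*w - v**2 + 2*v*w - 2*v + 2*w**2 + 2*w + 2 to the basis.

S(f_1,f_3): lcm = u**2. S = -2*u*v**2 - 2*u*v + 2*u*w + u + 1.
  leading term u*v**2: subtract (2*v**2)·f_1 from -2*u*v**2 - 2*u*v + 2*u*w + u + 1 → -2*u*v + 2*u*w + u + v**4 + v**3 - v**2*w + 2*v**2 + 1
  leading term u*v: subtract (2*v)·f_1 from -2*u*v + 2*u*w + u + v**4 + v**3 - v**2*w + 2*v**2 + 1 → 2*u*w + u + v**4 + 2*v**3 - v**2*w - 2*v**2 - v*w + 2*v + 1
  leading term u*w: subtract (-2*w)·f_1 from 2*u*w + u + v**4 + 2*v**3 - v**2*w - 2*v**2 - v*w + 2*v + 1 → u + v**4 + 2*v**3 - 2*v**2*w - 2*v**2 - 2*v*w + 2*v + w**2 - 2*w + 1
  leading term u: subtract (-1)·f_1 from u + v**4 + 2*v**3 - 2*v**2*w - 2*v**2 - 2*v*w + 2*v + w**2 - 2*w + 1 → v**4 + 2*v**3 - 2*v**2*w - 2*v*w - v + w**2 + w
  leading term v**4: subtract (1)·h_4 from v**4 + 2*v**3 - 2*v**2*w - 2*v*w - v + w**2 + w → v**2*w + v**2 + v*w + v - w**2 - w - 2
  leading term v**2*w: no divisor's leading term divides it; move v**2*w to the remainder.
  leading term v**2: no divisor's leading term divides it; move v**2 to the remainder.
  leading term v*w: no divisor's leading term divides it; move v*w to the remainder.
  leading term v: no divisor's leading term divides it; move v to the remainder.
  leading term w**2: no divisor's leading term divides it; move -w**2 to the remainder.
  leading term w: no divisor's leading term divides it; move -w to the remainder.
  leading term 1: no divisor's leading term divides it; move -2 to the remainder.
  remainder v**2*w + v**2 + v*w + v - w**2 - w - 2 ≠ 0; add h_5 = v**2*w + v**2 + v*w + v - w**2 - w - 2 to the basis.

S(h_4,h_5): lcm = v**4*w. S = -v**4 + v**3*w - v**3 - 2*v**2*w**2 + 2*v**2 + 2*v*w**2 - 2*v*w + 2*w**3 + 2*w**2 + 2*w.
  leading term v**4: subtract (-1)·h_4 from -v**4 + v**3*w - v**3 - 2*v**2*w**2 + 2*v**2 + 2*v*w**2 - 2*v*w + 2*w**3 + 2*w**2 + 2*w → v**3*w + v**3 - 2*v**2*w**2 + 2*v**2*w + v**2 + 2*v*w**2 - 2*v + 2*w**3 - w**2 - w + 2
  leading term v**3*w: subtract (v)·h_5 from v**3*w + v**3 - 2*v**2*w**2 + 2*v**2*w + v**2 + 2*v*w**2 - 2*v + 2*w**3 - w**2 - w + 2 → -2*v**2*w**2 + v**2*w - 2*v*w**2 + v*w + 2*w**3 - w**2 - w + 2
  leading term v**2*w**2: subtract (-2*w)·h_5 from -2*v**2*w**2 + v**2*w - 2*v*w**2 + v*w + 2*w**3 - w**2 - w + 2 → -2*v**2*w - 2*v*w + 2*w**2 + 2
  leading term v**2*w: subtract (-2)·h_5 from -2*v**2*w - 2*v*w + 2*w**2 + 2 → 2*v**2 + 2*v - 2*w - 2
  leading term v**2: no divisor's leading term divides it; move 2*v**2 to the remainder.
  leading term v: no divisor's leading term divides it; move 2*v to the remainder.
  leading term w: no divisor's leading term divides it; move -2*w to the remainder.
  leading term 1: no divisor's leading term divides it; move -2 to the remainder.
  remainder 2*v**2 + 2*v - 2*w - 2 ≠ 0; add h_6 = 2*v**2 + 2*v - 2*w - 2 to the basis.

S(h_4,h_6): lcm = v**4. S = v**3 - 2*v**2*w + 2*v*w - 2*v + 2*w**2 + 2*w + 2.
  leading term v**3: subtract (-2*v)·h_6 from v**3 - 2*v**2*w + 2*v*w - 2*v + 2*w**2 + 2*w + 2 → -2*v**2*w - v**2 - 2*v*w - v + 2*w**2 + 2*w + 2
  leading term v**2*w: subtract (-2)·h_5 from -2*v**2*w - v**2 - 2*v*w - v + 2*w**2 + 2*w + 2 → v**2 + v - 2
  leading term v**2: subtract (-2)·h_6 from v**2 + v - 2 → w - 1
  leading term w: no divisor's leading term divides it; move w to the remainder.
  leading term 1: no divisor's leading term divides it; move -1 to the remainder.
  remainder w - 1 ≠ 0; add h_7 = w - 1 to the basis.

The other S-polynomials (S(f_2,f_3), S(f_1,h_4), S(f_2,h_4), S(f_3,h_4), S(f_1,h_5), S(f_2,h_5), S(f_3,h_5), S(f_1,h_6), S(f_2,h_6), S(f_3,h_6), S(h_5,h_6), S(f_1,h_7), S(f_2,h_7), S(f_3,h_7), S(h_4,h_7), S(h_5,h_7), S(h_6,h_7)) all reduce to 0 modulo the current basis, so we have a Gröbner basis.
Inter-reduce: drop elements whose leading term is divisible by another's, tail-reduce, and make monic.
Reduced Gröbner basis: {u - 1, v**2 + v - 2, w - 1}.
Label its elements g_1 = u - 1, g_2 = v**2 + v - 2, g_3 = w - 1.

Reduce p = -2*v*w + 2*v modulo G:
  leading term v*w: subtract (-2*v)·g_3 from -2*v*w + 2*v → 0
  normal form = 0.
Since the normal form is 0, p ∈ I.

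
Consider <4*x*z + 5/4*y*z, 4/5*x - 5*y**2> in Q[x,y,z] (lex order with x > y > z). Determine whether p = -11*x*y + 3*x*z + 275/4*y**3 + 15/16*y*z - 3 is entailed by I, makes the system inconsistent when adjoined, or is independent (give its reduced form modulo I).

Adjoining -11*x*y + 3*x*z + 275/4*y**3 + 15/16*y*z - 3 makes the ideal the whole ring: the system is inconsistent.

First compute the reduced Gröbner basis of I by Buchberger's algorithm.
f_1 = 4*x*z + 5/4*y*z, LT = x*z.
f_2 = 4/5*x - 5*y**2, LT = x.

S(f_1,f_2): lcm = x*z. S = 25/4*y**2*z + 5/16*y*z.
  reduce S modulo (f_1, f_2):
  remainder 25/4*y**2*z + 5/16*y*z ≠ 0; add h_3 = 25/4*y**2*z + 5/16*y*z to the basis.

The other S-polynomials (S(f_1,h_3), S(f_2,h_3)) all reduce to 0 modulo the current basis, so we have a Gröbner basis.
Inter-reduce: drop elements whose leading term is divisible by another's, tail-reduce, and make monic.
Reduced Gröbner basis: {x - 25/4*y**2, y**2*z + 1/20*y*z}.
Label its elements g_1 = x - 25/4*y**2, g_2 = y**2*z + 1/20*y*z.

Reduce p = -11*x*y + 3*x*z + 275/4*y**3 + 15/16*y*z - 3 modulo G:
  leading term x*y: subtract (-11*y)·g_1 from -11*x*y + 3*x*z + 275/4*y**3 + 15/16*y*z - 3 → 3*x*z + 15/16*y*z - 3
  leading term x*z: subtract (3*z)·g_1 from 3*x*z + 15/16*y*z - 3 → 75/4*y**2*z + 15/16*y*z - 3
  leading term y**2*z: subtract (75/4)·g_2 from 75/4*y**2*z + 15/16*y*z - 3 → -3
  leading term 1: no divisor's leading term divides it; move -3 to the remainder.
  normal form = -3.
The normal form is nonzero, so p ∉ I. Since p minus its normal form lies in I, I + (p) = I + (r) where r = -3; decide whether this ideal is the whole ring.
Here r = -3 is a nonzero constant, hence a unit: 1 ∈ I + (p), the Gröbner basis of I + (p) is {1}, and the enlarged system has no common solution — adjoining p is inconsistent.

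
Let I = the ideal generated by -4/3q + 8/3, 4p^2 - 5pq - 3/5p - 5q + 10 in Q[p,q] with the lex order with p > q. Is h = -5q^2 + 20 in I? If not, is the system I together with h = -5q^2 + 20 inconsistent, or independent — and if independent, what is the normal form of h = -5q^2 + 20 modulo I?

First compute the reduced Gröbner basis of I by Buchberger's algorithm.
f_1 = -4/3q + 8/3, LT = q.
f_2 = 4p^2 - 5pq - 3/5p - 5q + 10, LT = p^2.

The S-polynomials (S(f_1,f_2)) all reduce to 0 modulo the current basis, so we have a Gröbner basis.
Inter-reduce: drop elements whose leading term is divisible by another's, tail-reduce, and make monic.
Reduced Gröbner basis: {p^2 - 53/20p, q - 2}.
Label its elements g_1 = p^2 - 53/20p, g_2 = q - 2.

Reduce h = -5q^2 + 20 modulo G:
  leading term q^2: subtract (-5q)·g_2 from -5q^2 + 20 → -10q + 20
  leading term q: subtract (-10)·g_2 from -10q + 20 → 0
  normal form = 0.
Since the normal form is 0, h ∈ I.

-5q^2 + 20 lies in I (it reduces to 0).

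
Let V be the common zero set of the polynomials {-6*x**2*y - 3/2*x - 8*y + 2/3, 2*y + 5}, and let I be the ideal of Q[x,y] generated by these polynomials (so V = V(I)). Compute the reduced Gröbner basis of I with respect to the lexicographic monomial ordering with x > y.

G = {x**2 - 1/10*x + 62/45, y + 5/2}

This is the nonlinear analogue of row-reducing a linear system.

f_1 = -6*x**2*y - 3/2*x - 8*y + 2/3, LT = x**2*y.
f_2 = 2*y + 5, LT = y.

S(f_1,f_2): lcm = x**2*y. S = -5/2*x**2 + 1/4*x + 4/3*y - 1/9.
  leading term x**2: no divisor's leading term divides it; move -5/2*x**2 to the remainder.
  leading term x: no divisor's leading term divides it; move 1/4*x to the remainder.
  leading term y: subtract (2/3)·f_2 from 4/3*y - 1/9 → -31/9
  leading term 1: no divisor's leading term divides it; move -31/9 to the remainder.
  remainder -5/2*x**2 + 1/4*x - 31/9 ≠ 0; add g_3 = -5/2*x**2 + 1/4*x - 31/9 to the basis.

The other S-polynomials (S(f_1,g_3), S(f_2,g_3)) all reduce to 0 modulo the current basis, so we have a Gröbner basis.
Inter-reduce: drop elements whose leading term is divisible by another's, tail-reduce, and make monic.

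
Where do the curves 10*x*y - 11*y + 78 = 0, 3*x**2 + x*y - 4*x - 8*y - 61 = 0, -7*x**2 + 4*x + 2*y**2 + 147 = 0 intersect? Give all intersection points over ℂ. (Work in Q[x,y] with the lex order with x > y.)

Compute a lex Gröbner basis by Buchberger's algorithm.
f_1 = 10*x*y - 11*y + 78, LT = x*y.
f_2 = 3*x**2 + x*y - 4*x - 8*y - 61, LT = x**2.
f_3 = -7*x**2 + 4*x + 2*y**2 + 147, LT = x**2.

S(f_1,f_2): lcm = x**2*y. S = -1/3*x*y**2 + 7/30*x*y + 39/5*x + 8/3*y**2 + 61/3*y.
  reduce S modulo (f_1, f_2, f_3):
  remainder 39/5*x + 23/10*y**2 + 2319/100*y - 91/50 ≠ 0; add h_4 = 39/5*x + 23/10*y**2 + 2319/100*y - 91/50 to the basis.

S(f_1,f_3): lcm = x**2*y. S = -37/70*x*y + 39/5*x + 2/7*y**3 + 21*y.
  reduce S modulo (f_1, f_2, f_3, h_4):
  remainder 2/7*y**3 - 23/10*y**2 - 97/35*y + 208/35 ≠ 0; add h_5 = 2/7*y**3 - 23/10*y**2 - 97/35*y + 208/35 to the basis.

S(f_2,f_3): lcm = x**2. S = 1/3*x*y - 16/21*x + 2/7*y**2 - 8/3*y + 2/3.
  reduce S modulo (f_1, f_2, f_3, h_4, h_5):
  remainder 418/819*y**2 - 19/546*y - 19/9 ≠ 0; add h_6 = 418/819*y**2 - 19/546*y - 19/9 to the basis.

S(f_1,h_4): lcm = x*y. S = -23/78*y**3 - 773/260*y**2 - 13/15*y + 39/5.
  reduce S modulo (f_1, f_2, f_3, h_4, h_5, h_6):
  remainder -7201/1760*y - 7201/880 ≠ 0; add h_7 = -7201/1760*y - 7201/880 to the basis.

The other S-polynomials (S(f_2,h_4), S(f_3,h_4), S(f_1,h_5), S(f_2,h_5), S(f_3,h_5), S(h_4,h_5), S(f_1,h_6), S(f_2,h_6), S(f_3,h_6), S(h_4,h_6), S(h_5,h_6), S(f_1,h_7), S(f_2,h_7), S(f_3,h_7), S(h_4,h_7), S(h_5,h_7), S(h_6,h_7)) all reduce to 0 modulo the current basis, so we have a Gröbner basis.
Inter-reduce: drop elements whose leading term is divisible by another's, tail-reduce, and make monic.
Reduced Gröbner basis: {x - 5, y + 2}.

From the last basis element, y + 2 = 0, so y takes values in {-2}. Each choice, substituted upward through the basis, yields the corresponding point(s) of the solution set.
  y = -2: the earlier basis element becomes x - 5 = 0, giving x = 5 — point (5, -2).

{(5, -2)}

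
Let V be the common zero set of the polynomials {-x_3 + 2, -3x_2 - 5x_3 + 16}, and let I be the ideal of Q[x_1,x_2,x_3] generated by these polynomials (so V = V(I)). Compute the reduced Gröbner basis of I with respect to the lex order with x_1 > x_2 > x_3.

G = {x_2 - 2, x_3 - 2}

Buchberger's algorithm terminates because the ascending chain of leading-term ideals stabilizes.

f_1 = -x_3 + 2, LT = x_3.
f_2 = -3x_2 - 5x_3 + 16, LT = x_2.

The S-polynomials (S(f_1,f_2)) all reduce to 0 modulo the current basis, so we have a Gröbner basis.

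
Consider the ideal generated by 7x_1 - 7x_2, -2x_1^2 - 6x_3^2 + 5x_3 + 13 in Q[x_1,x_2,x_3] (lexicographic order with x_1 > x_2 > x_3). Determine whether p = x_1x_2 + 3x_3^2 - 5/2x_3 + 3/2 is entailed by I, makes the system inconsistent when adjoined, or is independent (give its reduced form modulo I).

First compute the reduced Gröbner basis of I by Buchberger's algorithm.
f_1 = 7x_1 - 7x_2, LT = x_1.
f_2 = -2x_1^2 - 6x_3^2 + 5x_3 + 13, LT = x_1^2.

S(f_1,f_2): lcm = x_1^2. S = -x_1x_2 - 3x_3^2 + 5/2x_3 + 13/2.
  reduce S modulo (f_1, f_2):
  remainder -x_2^2 - 3x_3^2 + 5/2x_3 + 13/2 ≠ 0; add h_3 = -x_2^2 - 3x_3^2 + 5/2x_3 + 13/2 to the basis.

The other S-polynomials (S(f_1,h_3), S(f_2,h_3)) all reduce to 0 modulo the current basis, so we have a Gröbner basis.
Inter-reduce: drop elements whose leading term is divisible by another's, tail-reduce, and make monic.
Reduced Gröbner basis: {x_1 - x_2, x_2^2 + 3x_3^2 - 5/2x_3 - 13/2}.
Label its elements g_1 = x_1 - x_2, g_2 = x_2^2 + 3x_3^2 - 5/2x_3 - 13/2.

Reduce p = x_1x_2 + 3x_3^2 - 5/2x_3 + 3/2 modulo G:
  leading term x_1x_2: subtract (x_2)·g_1 from x_1x_2 + 3x_3^2 - 5/2x_3 + 3/2 → x_2^2 + 3x_3^2 - 5/2x_3 + 3/2
  leading term x_2^2: subtract (1)·g_2 from x_2^2 + 3x_3^2 - 5/2x_3 + 3/2 → 8
  leading term 1: no divisor's leading term divides it; move 8 to the remainder.
  normal form = 8.
The normal form is nonzero, so p ∉ I. Since p minus its normal form lies in I, I + (p) = I + (r) where r = 8; decide whether this ideal is the whole ring.
Here r = 8 is a nonzero constant, hence a unit: 1 ∈ I + (p), the Gröbner basis of I + (p) is {1}, and the enlarged system has no common solution — adjoining p is inconsistent.

Adjoining x_1x_2 + 3x_3^2 - 5/2x_3 + 3/2 makes the ideal the whole ring: the system is inconsistent.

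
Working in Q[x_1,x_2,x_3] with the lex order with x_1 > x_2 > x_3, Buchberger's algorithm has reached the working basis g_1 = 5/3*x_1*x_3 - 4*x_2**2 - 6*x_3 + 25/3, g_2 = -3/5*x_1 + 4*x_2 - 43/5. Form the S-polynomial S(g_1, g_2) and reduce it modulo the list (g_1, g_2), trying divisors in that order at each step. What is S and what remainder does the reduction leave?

lcm(LM(g_1), LM(g_2)) = x_1*x_3.
S = (lcm/LT(g_1))·g_1 − (lcm/LT(g_2))·g_2 = -12/5*x_2**2 + 20/3*x_2*x_3 - 269/15*x_3 + 5.
Reduce S modulo (g_1, g_2) in that order:
  leading term x_2**2: no divisor's leading term divides it; move -12/5*x_2**2 to the remainder.
  leading term x_2*x_3: no divisor's leading term divides it; move 20/3*x_2*x_3 to the remainder.
  leading term x_3: no divisor's leading term divides it; move -269/15*x_3 to the remainder.
  leading term 1: no divisor's leading term divides it; move 5 to the remainder.
The remainder -12/5*x_2**2 + 20/3*x_2*x_3 - 269/15*x_3 + 5 is nonzero, so it would be added as the next basis element.

S(g_1, g_2) = -12/5*x_2**2 + 20/3*x_2*x_3 - 269/15*x_3 + 5; remainder on division = -12/5*x_2**2 + 20/3*x_2*x_3 - 269/15*x_3 + 5.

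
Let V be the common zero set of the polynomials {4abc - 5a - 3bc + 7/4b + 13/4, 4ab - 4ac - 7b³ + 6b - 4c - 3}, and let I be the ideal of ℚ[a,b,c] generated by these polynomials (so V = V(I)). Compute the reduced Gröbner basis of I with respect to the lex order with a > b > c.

f_1 = 4abc - 5a - 3bc + 7/4b + 13/4, LT = abc.
f_2 = 4ab - 4ac - 7b³ + 6b - 4c - 3, LT = ab.

S(f_1,f_2): lcm = abc. S = ac² - 5/4a + 7/4b³c - 9/4bc + 7/16b + c² + ¾c + 13/16.
  leading term ac²: no divisor's leading term divides it; move ac² to the remainder.
  leading term a: no divisor's leading term divides it; move -5/4a to the remainder.
  leading term b³c: no divisor's leading term divides it; move 7/4b³c to the remainder.
  leading term bc: no divisor's leading term divides it; move -9/4bc to the remainder.
  leading term b: no divisor's leading term divides it; move 7/16b to the remainder.
  leading term c²: no divisor's leading term divides it; move c² to the remainder.
  leading term c: no divisor's leading term divides it; move ¾c to the remainder.
  leading term 1: no divisor's leading term divides it; move 13/16 to the remainder.
  remainder ac² - 5/4a + 7/4b³c - 9/4bc + 7/16b + c² + ¾c + 13/16 ≠ 0; add g_3 = ac² - 5/4a + 7/4b³c - 9/4bc + 7/16b + c² + ¾c + 13/16 to the basis.

S(f_1,g_3): lcm = abc². S = 5/4ab - 5/4ac - 7/4b⁴c + 9/4b²c - 7/16b² - 7/4bc² - 5/16bc - 13/16b + 13/16c.
  leading term ab: subtract (5/16)·f_2 from 5/4ab - 5/4ac - 7/4b⁴c + 9/4b²c - 7/16b² - 7/4bc² - 5/16bc - 13/16b + 13/16c → -7/4b⁴c + 35/16b³ + 9/4b²c - 7/16b² - 7/4bc² - 5/16bc - 43/16b + 33/16c + 15/16
  leading term b⁴c: no divisor's leading term divides it; move -7/4b⁴c to the remainder.
  leading term b³: no divisor's leading term divides it; move 35/16b³ to the remainder.
  leading term b²c: no divisor's leading term divides it; move 9/4b²c to the remainder.
  leading term b²: no divisor's leading term divides it; move -7/16b² to the remainder.
  leading term bc²: no divisor's leading term divides it; move -7/4bc² to the remainder.
  leading term bc: no divisor's leading term divides it; move -5/16bc to the remainder.
  leading term b: no divisor's leading term divides it; move -43/16b to the remainder.
  leading term c: no divisor's leading term divides it; move 33/16c to the remainder.
  leading term 1: no divisor's leading term divides it; move 15/16 to the remainder.
  remainder -7/4b⁴c + 35/16b³ + 9/4b²c - 7/16b² - 7/4bc² - 5/16bc - 43/16b + 33/16c + 15/16 ≠ 0; add g_4 = -7/4b⁴c + 35/16b³ + 9/4b²c - 7/16b² - 7/4bc² - 5/16bc - 43/16b + 33/16c + 15/16 to the basis.

The other S-polynomials (S(f_2,g_3), S(f_1,g_4), S(f_2,g_4), S(g_3,g_4)) all reduce to 0 modulo the current basis, so we have a Gröbner basis.
Inter-reduce: drop elements whose leading term is divisible by another's, tail-reduce, and make monic.

G = {ab - ac - 7/4b³ + 3/2b - c - ¾, ac² - 5/4a + 7/4b³c - 9/4bc + 7/16b + c² + ¾c + 13/16, b⁴c - 5/4b³ - 9/7b²c + ¼b² + bc² + 5/28bc + 43/28b - 33/28c - 15/28}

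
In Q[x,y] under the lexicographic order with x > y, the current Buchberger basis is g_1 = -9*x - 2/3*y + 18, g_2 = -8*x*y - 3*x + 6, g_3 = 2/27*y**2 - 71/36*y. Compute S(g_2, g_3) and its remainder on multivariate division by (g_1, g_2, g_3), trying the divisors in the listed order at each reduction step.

S(g_2, g_3) = 27*x*y - 3/4*y; remainder on division = 0.

lcm(LM(g_2), LM(g_3)) = x*y**2.
S = (lcm/LT(g_2))·g_2 − (lcm/LT(g_3))·g_3 = 27*x*y - 3/4*y.
Reduce S modulo (g_1, g_2, g_3) in that order:
  leading term x*y: subtract (-3*y)·g_1 from 27*x*y - 3/4*y → -2*y**2 + 213/4*y
  leading term y**2: subtract (-27)·g_3 from -2*y**2 + 213/4*y → 0
The remainder is 0, so this S-polynomial contributes no new basis element.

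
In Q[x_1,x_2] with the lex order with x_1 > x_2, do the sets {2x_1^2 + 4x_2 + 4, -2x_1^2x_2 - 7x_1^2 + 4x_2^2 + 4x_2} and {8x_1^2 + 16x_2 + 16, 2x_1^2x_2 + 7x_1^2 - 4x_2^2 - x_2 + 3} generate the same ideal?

For a fixed monomial order, each ideal has a unique reduced Gröbner basis; comparing bases decides equality.
Buchberger on the first generating set:
f_1 = 2x_1^2 + 4x_2 + 4, LT = x_1^2.
f_2 = -2x_1^2x_2 - 7x_1^2 + 4x_2^2 + 4x_2, LT = x_1^2x_2.

S(f_1,f_2): lcm = x_1^2x_2. S = -7/2x_1^2 + 4x_2^2 + 4x_2.
  leading term x_1^2: subtract (-7/4)·f_1 from -7/2x_1^2 + 4x_2^2 + 4x_2 → 4x_2^2 + 11x_2 + 7
  leading term x_2^2: no divisor's leading term divides it; move 4x_2^2 to the remainder.
  leading term x_2: no divisor's leading term divides it; move 11x_2 to the remainder.
  leading term 1: no divisor's leading term divides it; move 7 to the remainder.
  remainder 4x_2^2 + 11x_2 + 7 ≠ 0; add g_3 = 4x_2^2 + 11x_2 + 7 to the basis.

The other S-polynomials (S(f_1,g_3), S(f_2,g_3)) all reduce to 0 modulo the current basis, so we have a Gröbner basis.
Inter-reduce: drop elements whose leading term is divisible by another's, tail-reduce, and make monic.
Reduced Gröbner basis: {x_1^2 + 2x_2 + 2, x_2^2 + 11/4x_2 + 7/4}.

Buchberger on the second generating set:
h_1 = 8x_1^2 + 16x_2 + 16, LT = x_1^2.
h_2 = 2x_1^2x_2 + 7x_1^2 - 4x_2^2 - x_2 + 3, LT = x_1^2x_2.

S(h_1,h_2): lcm = x_1^2x_2. S = -7/2x_1^2 + 4x_2^2 + 5/2x_2 - 3/2.
  leading term x_1^2: subtract (-7/16)·h_1 from -7/2x_1^2 + 4x_2^2 + 5/2x_2 - 3/2 → 4x_2^2 + 19/2x_2 + 11/2
  leading term x_2^2: no divisor's leading term divides it; move 4x_2^2 to the remainder.
  leading term x_2: no divisor's leading term divides it; move 19/2x_2 to the remainder.
  leading term 1: no divisor's leading term divides it; move 11/2 to the remainder.
  remainder 4x_2^2 + 19/2x_2 + 11/2 ≠ 0; add k_3 = 4x_2^2 + 19/2x_2 + 11/2 to the basis.

The other S-polynomials (S(h_1,k_3), S(h_2,k_3)) all reduce to 0 modulo the current basis, so we have a Gröbner basis.
Inter-reduce: drop elements whose leading term is divisible by another's, tail-reduce, and make monic.
Reduced Gröbner basis: {x_1^2 + 2x_2 + 2, x_2^2 + 19/8x_2 + 11/8}.

The bases are distinct; the ideals are different.
The choice of monomial ordering does not affect the verdict — as long as both bases are computed under the same ordering, their equality decides ideal equality.

No, the ideals differ.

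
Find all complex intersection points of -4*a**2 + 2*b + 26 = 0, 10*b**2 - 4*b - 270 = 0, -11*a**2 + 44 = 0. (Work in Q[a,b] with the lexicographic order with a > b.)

Compute a lex Gröbner basis by Buchberger's algorithm.
f_1 = -4*a**2 + 2*b + 26, LT = a**2.
f_2 = 10*b**2 - 4*b - 270, LT = b**2.
f_3 = -11*a**2 + 44, LT = a**2.

S(f_1,f_2): leading monomials are coprime, so the S-polynomial reduces to 0 (Buchberger's first criterion).
S(f_1,f_3): lcm = a**2. S = -1/2*b - 5/2.
  leading term b: no divisor's leading term divides it; move -1/2*b to the remainder.
  leading term 1: no divisor's leading term divides it; move -5/2 to the remainder.
  remainder -1/2*b - 5/2 ≠ 0; add h_4 = -1/2*b - 5/2 to the basis.

S(f_2,f_3): leading monomials are coprime, so the S-polynomial reduces to 0 (Buchberger's first criterion).
S(f_1,h_4): leading monomials are coprime, so the S-polynomial reduces to 0 (Buchberger's first criterion).
S(f_2,h_4): lcm = b**2. S = -27/5*b - 27.
  leading term b: subtract (54/5)·h_4 from -27/5*b - 27 → 0
  remainder 0.

S(f_3,h_4): leading monomials are coprime, so the S-polynomial reduces to 0 (Buchberger's first criterion).
Every S-polynomial of the final basis reduces to 0, so we have a Gröbner basis.
Inter-reduce: drop elements whose leading term is divisible by another's, tail-reduce, and make monic.
Reduced Gröbner basis: {a**2 - 4, b + 5}.

From the last basis element, b + 5 = 0, so b takes values in {-5}. Each choice, substituted upward through the basis, yields the corresponding point(s) of the solution set.
  b = -5: the earlier basis element becomes a**2 - 4 = 0, giving a = -2, 2 — points (-2, -5), (2, -5).

{(-2, -5), (2, -5)}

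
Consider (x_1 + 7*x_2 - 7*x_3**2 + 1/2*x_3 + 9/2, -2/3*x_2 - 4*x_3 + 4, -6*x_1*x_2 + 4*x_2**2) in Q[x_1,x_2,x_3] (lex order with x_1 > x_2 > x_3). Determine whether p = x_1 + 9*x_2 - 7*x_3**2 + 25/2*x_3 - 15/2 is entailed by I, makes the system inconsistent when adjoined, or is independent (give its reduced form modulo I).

x_1 + 9*x_2 - 7*x_3**2 + 25/2*x_3 - 15/2 lies in I (it reduces to 0).

First compute the reduced Gröbner basis of I by Buchberger's algorithm.
f_1 = x_1 + 7*x_2 - 7*x_3**2 + 1/2*x_3 + 9/2, LT = x_1.
f_2 = -2/3*x_2 - 4*x_3 + 4, LT = x_2.
f_3 = -6*x_1*x_2 + 4*x_2**2, LT = x_1*x_2.

S(f_1,f_2): leading monomials are coprime, so the S-polynomial reduces to 0 (Buchberger's first criterion).
S(f_1,f_3): lcm = x_1*x_2. S = 23/3*x_2**2 - 7*x_2*x_3**2 + 1/2*x_2*x_3 + 9/2*x_2.
  leading term x_2**2: subtract (-23/2*x_2)·f_2 from 23/3*x_2**2 - 7*x_2*x_3**2 + 1/2*x_2*x_3 + 9/2*x_2 → -7*x_2*x_3**2 - 91/2*x_2*x_3 + 101/2*x_2
  leading term x_2*x_3**2: subtract (21/2*x_3**2)·f_2 from -7*x_2*x_3**2 - 91/2*x_2*x_3 + 101/2*x_2 → -91/2*x_2*x_3 + 101/2*x_2 + 42*x_3**3 - 42*x_3**2
  leading term x_2*x_3: subtract (273/4*x_3)·f_2 from -91/2*x_2*x_3 + 101/2*x_2 + 42*x_3**3 - 42*x_3**2 → 101/2*x_2 + 42*x_3**3 + 231*x_3**2 - 273*x_3
  leading term x_2: subtract (-303/4)·f_2 from 101/2*x_2 + 42*x_3**3 + 231*x_3**2 - 273*x_3 → 42*x_3**3 + 231*x_3**2 - 576*x_3 + 303
  leading term x_3**3: no divisor's leading term divides it; move 42*x_3**3 to the remainder.
  leading term x_3**2: no divisor's leading term divides it; move 231*x_3**2 to the remainder.
  leading term x_3: no divisor's leading term divides it; move -576*x_3 to the remainder.
  leading term 1: no divisor's leading term divides it; move 303 to the remainder.
  remainder 42*x_3**3 + 231*x_3**2 - 576*x_3 + 303 ≠ 0; add h_4 = 42*x_3**3 + 231*x_3**2 - 576*x_3 + 303 to the basis.

S(f_2,f_3): lcm = x_1*x_2. S = 6*x_1*x_3 - 6*x_1 + 2/3*x_2**2.
  leading term x_1*x_3: subtract (6*x_3)·f_1 from 6*x_1*x_3 - 6*x_1 + 2/3*x_2**2 → -6*x_1 + 2/3*x_2**2 - 42*x_2*x_3 + 42*x_3**3 - 3*x_3**2 - 27*x_3
  leading term x_1: subtract (-6)·f_1 from -6*x_1 + 2/3*x_2**2 - 42*x_2*x_3 + 42*x_3**3 - 3*x_3**2 - 27*x_3 → 2/3*x_2**2 - 42*x_2*x_3 + 42*x_2 + 42*x_3**3 - 45*x_3**2 - 24*x_3 + 27
  leading term x_2**2: subtract (-x_2)·f_2 from 2/3*x_2**2 - 42*x_2*x_3 + 42*x_2 + 42*x_3**3 - 45*x_3**2 - 24*x_3 + 27 → -46*x_2*x_3 + 46*x_2 + 42*x_3**3 - 45*x_3**2 - 24*x_3 + 27
  leading term x_2*x_3: subtract (69*x_3)·f_2 from -46*x_2*x_3 + 46*x_2 + 42*x_3**3 - 45*x_3**2 - 24*x_3 + 27 → 46*x_2 + 42*x_3**3 + 231*x_3**2 - 300*x_3 + 27
  leading term x_2: subtract (-69)·f_2 from 46*x_2 + 42*x_3**3 + 231*x_3**2 - 300*x_3 + 27 → 42*x_3**3 + 231*x_3**2 - 576*x_3 + 303
  leading term x_3**3: subtract (1)·h_4 from 42*x_3**3 + 231*x_3**2 - 576*x_3 + 303 → 0
  remainder 0.

S(f_1,h_4): leading monomials are coprime, so the S-polynomial reduces to 0 (Buchberger's first criterion).
S(f_2,h_4): leading monomials are coprime, so the S-polynomial reduces to 0 (Buchberger's first criterion).
S(f_3,h_4): leading monomials are coprime, so the S-polynomial reduces to 0 (Buchberger's first criterion).
Every S-polynomial of the final basis reduces to 0, so we have a Gröbner basis.
Inter-reduce: drop elements whose leading term is divisible by another's, tail-reduce, and make monic.
Reduced Gröbner basis: {x_1 - 7*x_3**2 - 83/2*x_3 + 93/2, x_2 + 6*x_3 - 6, x_3**3 + 11/2*x_3**2 - 96/7*x_3 + 101/14}.
Label its elements g_1 = x_1 - 7*x_3**2 - 83/2*x_3 + 93/2, g_2 = x_2 + 6*x_3 - 6, g_3 = x_3**3 + 11/2*x_3**2 - 96/7*x_3 + 101/14.

Reduce p = x_1 + 9*x_2 - 7*x_3**2 + 25/2*x_3 - 15/2 modulo G:
  leading term x_1: subtract (1)·g_1 from x_1 + 9*x_2 - 7*x_3**2 + 25/2*x_3 - 15/2 → 9*x_2 + 54*x_3 - 54
  leading term x_2: subtract (9)·g_2 from 9*x_2 + 54*x_3 - 54 → 0
  normal form = 0.
Since the normal form is 0, p ∈ I.

Ideal membership is decidable via reduction modulo a Gröbner basis.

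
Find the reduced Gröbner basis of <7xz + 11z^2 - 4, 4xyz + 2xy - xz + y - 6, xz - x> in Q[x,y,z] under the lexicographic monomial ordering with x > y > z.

Buchberger's algorithm terminates because the ascending chain of leading-term ideals stabilizes.

f_1 = 7xz + 11z^2 - 4, LT = xz.
f_2 = 4xyz + 2xy - xz + y - 6, LT = xyz.
f_3 = xz - x, LT = xz.

S(f_1,f_2): lcm = xyz. S = -1/2xy + 1/4xz + 11/7yz^2 - 23/28y + 3/2.
  reduce S modulo (f_1, f_2, f_3):
  remainder -1/2xy + 11/7yz^2 - 23/28y - 11/28z^2 + 23/14 ≠ 0; add g_4 = -1/2xy + 11/7yz^2 - 23/28y - 11/28z^2 + 23/14 to the basis.

S(f_1,f_3): lcm = xz. S = x + 11/7z^2 - 4/7.
  reduce S modulo (f_1, f_2, f_3, g_4):
  remainder x + 11/7z^2 - 4/7 ≠ 0; add g_5 = x + 11/7z^2 - 4/7 to the basis.

S(f_2,f_3): lcm = xyz. S = 3/2xy - 1/4xz + 1/4y - 3/2.
  reduce S modulo (f_1, f_2, f_3, g_4, g_5):
  remainder 33/7yz^2 - 31/14y - 11/14z^2 + 23/7 ≠ 0; add g_6 = 33/7yz^2 - 31/14y - 11/14z^2 + 23/7 to the basis.

S(f_1,g_4): lcm = xyz. S = 22/7yz^3 + 11/7yz^2 - 23/14yz - 4/7y - 11/14z^3 + 23/7z.
  reduce S modulo (f_1, f_2, f_3, g_4, g_5, g_6):
  remainder -1/6yz + 1/6y - 11/42z^3 + 11/42z^2 + 23/21z - 23/21 ≠ 0; add g_7 = -1/6yz + 1/6y - 11/42z^3 + 11/42z^2 + 23/21z - 23/21 to the basis.

S(f_1,g_5): lcm = xz. S = -11/7z^3 + 11/7z^2 + 4/7z - 4/7.
  reduce S modulo (f_1, f_2, f_3, g_4, g_5, g_6, g_7):
  remainder -11/7z^3 + 11/7z^2 + 4/7z - 4/7 ≠ 0; add g_8 = -11/7z^3 + 11/7z^2 + 4/7z - 4/7 to the basis.

S(f_1,g_6): lcm = xyz^2. S = 31/66xy + 1/6xz^2 - 23/33x + 11/7yz^3 - 4/7yz.
  reduce S modulo (f_1, f_2, f_3, g_4, g_5, g_6, g_7, g_8):
  remainder 35/396y + 35/36z^2 - 175/198 ≠ 0; add g_9 = 35/396y + 35/36z^2 - 175/198 to the basis.

The other S-polynomials (S(f_2,g_4), S(f_3,g_4), S(f_2,g_5), S(f_3,g_5), S(g_4,g_5), S(f_2,g_6), S(f_3,g_6), S(g_4,g_6), S(g_5,g_6), S(f_1,g_7), S(f_2,g_7), S(f_3,g_7), S(g_4,g_7), S(g_5,g_7), S(g_6,g_7), S(f_1,g_8), S(f_2,g_8), S(f_3,g_8), S(g_4,g_8), S(g_5,g_8), S(g_6,g_8), S(g_7,g_8), S(f_1,g_9), S(f_2,g_9), S(f_3,g_9), S(g_4,g_9), S(g_5,g_9), S(g_6,g_9), S(g_7,g_9), S(g_8,g_9)) all reduce to 0 modulo the current basis, so we have a Gröbner basis.
Inter-reduce: drop elements whose leading term is divisible by another's, tail-reduce, and make monic.

G = {x + 11/7z^2 - 4/7, y + 11z^2 - 10, z^3 - z^2 - 4/11z + 4/11}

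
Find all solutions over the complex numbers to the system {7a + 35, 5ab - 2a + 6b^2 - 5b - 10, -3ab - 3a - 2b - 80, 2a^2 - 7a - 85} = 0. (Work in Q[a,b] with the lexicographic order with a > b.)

Compute a lex Gröbner basis by Buchberger's algorithm.
f_1 = 7a + 35, LT = a.
f_2 = 5ab - 2a + 6b^2 - 5b - 10, LT = ab.
f_3 = -3ab - 3a - 2b - 80, LT = ab.
f_4 = 2a^2 - 7a - 85, LT = a^2.

S(f_1,f_2): lcm = ab. S = 2/5a - 6/5b^2 + 6b + 2.
  leading term a: subtract (2/35)·f_1 from 2/5a - 6/5b^2 + 6b + 2 → -6/5b^2 + 6b
  leading term b^2: no divisor's leading term divides it; move -6/5b^2 to the remainder.
  leading term b: no divisor's leading term divides it; move 6b to the remainder.
  remainder -6/5b^2 + 6b ≠ 0; add h_5 = -6/5b^2 + 6b to the basis.

S(f_1,f_3): lcm = ab. S = -a + 13/3b - 80/3.
  leading term a: subtract (-1/7)·f_1 from -a + 13/3b - 80/3 → 13/3b - 65/3
  leading term b: no divisor's leading term divides it; move 13/3b to the remainder.
  leading term 1: no divisor's leading term divides it; move -65/3 to the remainder.
  remainder 13/3b - 65/3 ≠ 0; add h_6 = 13/3b - 65/3 to the basis.

S(f_1,f_4): lcm = a^2. S = 17/2a + 85/2.
  leading term a: subtract (17/14)·f_1 from 17/2a + 85/2 → 0
  remainder 0.

S(f_2,f_3): lcm = ab. S = -7/5a + 6/5b^2 - 5/3b - 86/3.
  leading term a: subtract (-1/5)·f_1 from -7/5a + 6/5b^2 - 5/3b - 86/3 → 6/5b^2 - 5/3b - 65/3
  leading term b^2: subtract (-1)·h_5 from 6/5b^2 - 5/3b - 65/3 → 13/3b - 65/3
  leading term b: subtract (1)·h_6 from 13/3b - 65/3 → 0
  remainder 0.

S(f_2,f_4): lcm = a^2b. S = -2/5a^2 + 6/5ab^2 + 5/2ab - 2a + 85/2b.
  leading term a^2: subtract (-2/35a)·f_1 from -2/5a^2 + 6/5ab^2 + 5/2ab - 2a + 85/2b → 6/5ab^2 + 5/2ab + 85/2b
  leading term ab^2: subtract (6/35b^2)·f_1 from 6/5ab^2 + 5/2ab + 85/2b → 5/2ab - 6b^2 + 85/2b
  leading term ab: subtract (5/14b)·f_1 from 5/2ab - 6b^2 + 85/2b → -6b^2 + 30b
  leading term b^2: subtract (5)·h_5 from -6b^2 + 30b → 0
  remainder 0.

S(f_3,f_4): lcm = a^2b. S = a^2 + 25/6ab + 80/3a + 85/2b.
  leading term a^2: subtract (1/7a)·f_1 from a^2 + 25/6ab + 80/3a + 85/2b → 25/6ab + 65/3a + 85/2b
  leading term ab: subtract (25/42b)·f_1 from 25/6ab + 65/3a + 85/2b → 65/3a + 65/3b
  leading term a: subtract (65/21)·f_1 from 65/3a + 65/3b → 65/3b - 325/3
  leading term b: subtract (5)·h_6 from 65/3b - 325/3 → 0
  remainder 0.

S(f_1,h_5): leading monomials are coprime, so the S-polynomial reduces to 0 (Buchberger's first criterion).
S(f_2,h_5): lcm = ab^2. S = 23/5ab + 6/5b^3 - b^2 - 2b.
  leading term ab: subtract (23/35b)·f_1 from 23/5ab + 6/5b^3 - b^2 - 2b → 6/5b^3 - b^2 - 25b
  leading term b^3: subtract (-b)·h_5 from 6/5b^3 - b^2 - 25b → 5b^2 - 25b
  leading term b^2: subtract (-25/6)·h_5 from 5b^2 - 25b → 0
  remainder 0.

S(f_3,h_5): lcm = ab^2. S = 6ab + 2/3b^2 + 80/3b.
  leading term ab: subtract (6/7b)·f_1 from 6ab + 2/3b^2 + 80/3b → 2/3b^2 - 10/3b
  leading term b^2: subtract (-5/9)·h_5 from 2/3b^2 - 10/3b → 0
  remainder 0.

S(f_4,h_5): leading monomials are coprime, so the S-polynomial reduces to 0 (Buchberger's first criterion).
S(f_1,h_6): leading monomials are coprime, so the S-polynomial reduces to 0 (Buchberger's first criterion).
S(f_2,h_6): lcm = ab. S = 23/5a + 6/5b^2 - b - 2.
  leading term a: subtract (23/35)·f_1 from 23/5a + 6/5b^2 - b - 2 → 6/5b^2 - b - 25
  leading term b^2: subtract (-1)·h_5 from 6/5b^2 - b - 25 → 5b - 25
  leading term b: subtract (15/13)·h_6 from 5b - 25 → 0
  remainder 0.

S(f_3,h_6): lcm = ab. S = 6a + 2/3b + 80/3.
  leading term a: subtract (6/7)·f_1 from 6a + 2/3b + 80/3 → 2/3b - 10/3
  leading term b: subtract (2/13)·h_6 from 2/3b - 10/3 → 0
  remainder 0.

S(f_4,h_6): leading monomials are coprime, so the S-polynomial reduces to 0 (Buchberger's first criterion).
S(h_5,h_6): lcm = b^2. S = 0.
  remainder 0.

Every S-polynomial of the final basis reduces to 0, so we have a Gröbner basis.
Inter-reduce: drop elements whose leading term is divisible by another's, tail-reduce, and make monic.
Reduced Gröbner basis: {a + 5, b - 5}.

Elimination: the polynomial b - 5 lies in the elimination ideal for b, so b ∈ {5}. For each such b, the remaining basis elements (now univariate) give the rest of the solution.
  b = 5: the earlier basis element becomes a + 5 = 0, giving a = -5 — point (-5, 5).
Check: every point annihilates each of the original generators.
This is the nonlinear analogue of row-reducing a linear system.

{(-5, 5)}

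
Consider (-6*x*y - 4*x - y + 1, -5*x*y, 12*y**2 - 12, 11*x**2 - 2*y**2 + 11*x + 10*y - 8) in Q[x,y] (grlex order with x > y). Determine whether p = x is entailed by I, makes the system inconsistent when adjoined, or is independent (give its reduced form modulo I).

First compute the reduced Gröbner basis of I by Buchberger's algorithm.
f_1 = -6*x*y - 4*x - y + 1, LT = x*y.
f_2 = -5*x*y, LT = x*y.
f_3 = 12*y**2 - 12, LT = y**2.
f_4 = 11*x**2 - 2*y**2 + 11*x + 10*y - 8, LT = x**2.

S(f_1,f_2): lcm = x*y. S = 2/3*x + 1/6*y - 1/6.
  leading term x: no divisor's leading term divides it; move 2/3*x to the remainder.
  leading term y: no divisor's leading term divides it; move 1/6*y to the remainder.
  leading term 1: no divisor's leading term divides it; move -1/6 to the remainder.
  remainder 2/3*x + 1/6*y - 1/6 ≠ 0; add h_5 = 2/3*x + 1/6*y - 1/6 to the basis.

S(f_1,f_3): lcm = x*y**2. S = 2/3*x*y + 1/6*y**2 + x - 1/6*y.
  leading term x*y: subtract (-1/9)·f_1 from 2/3*x*y + 1/6*y**2 + x - 1/6*y → 1/6*y**2 + 5/9*x - 5/18*y + 1/9
  leading term y**2: subtract (1/72)·f_3 from 1/6*y**2 + 5/9*x - 5/18*y + 1/9 → 5/9*x - 5/18*y + 5/18
  leading term x: subtract (5/6)·h_5 from 5/9*x - 5/18*y + 5/18 → -5/12*y + 5/12
  leading term y: no divisor's leading term divides it; move -5/12*y to the remainder.
  leading term 1: no divisor's leading term divides it; move 5/12 to the remainder.
  remainder -5/12*y + 5/12 ≠ 0; add h_6 = -5/12*y + 5/12 to the basis.

The other S-polynomials (S(f_1,f_4), S(f_2,f_3), S(f_2,f_4), S(f_3,f_4), S(f_1,h_5), S(f_2,h_5), S(f_3,h_5), S(f_4,h_5), S(f_1,h_6), S(f_2,h_6), S(f_3,h_6), S(f_4,h_6), S(h_5,h_6)) all reduce to 0 modulo the current basis, so we have a Gröbner basis.
Inter-reduce: drop elements whose leading term is divisible by another's, tail-reduce, and make monic.
Reduced Gröbner basis: {x, y - 1}.
Label its elements g_1 = x, g_2 = y - 1.

Reduce p = x modulo G:
  leading term x: subtract (1)·g_1 from x → 0
  normal form = 0.
Since the normal form is 0, p ∈ I.

x lies in I (it reduces to 0).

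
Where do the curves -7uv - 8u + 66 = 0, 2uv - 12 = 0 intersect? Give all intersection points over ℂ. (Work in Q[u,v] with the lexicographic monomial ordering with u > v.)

Compute a lex Gröbner basis by Buchberger's algorithm.
f_1 = -7uv - 8u + 66, LT = uv.
f_2 = 2uv - 12, LT = uv.

S(f_1,f_2): lcm = uv. S = 8/7u - 24/7.
  reduce S modulo (f_1, f_2):
  remainder 8/7u - 24/7 ≠ 0; add h_3 = 8/7u - 24/7 to the basis.

S(f_1,h_3): lcm = uv. S = 8/7u + 3v - 66/7.
  reduce S modulo (f_1, f_2, h_3):
  remainder 3v - 6 ≠ 0; add h_4 = 3v - 6 to the basis.

The other S-polynomials (S(f_2,h_3), S(f_1,h_4), S(f_2,h_4), S(h_3,h_4)) all reduce to 0 modulo the current basis, so we have a Gröbner basis.
Inter-reduce: drop elements whose leading term is divisible by another's, tail-reduce, and make monic.
Reduced Gröbner basis: {u - 3, v - 2}.

From the last basis element, v - 2 = 0, so v takes values in {2}. Each choice, substituted upward through the basis, yields the corresponding point(s) of the solution set.
  v = 2: the earlier basis element becomes u - 3 = 0, giving u = 3 — point (3, 2).

{(3, 2)}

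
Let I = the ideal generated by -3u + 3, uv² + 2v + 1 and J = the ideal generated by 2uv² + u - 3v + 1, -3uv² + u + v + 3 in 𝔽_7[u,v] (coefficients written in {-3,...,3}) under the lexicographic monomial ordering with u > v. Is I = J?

Since reduced Gröbner bases are canonical representatives of ideals under a given ordering, it suffices to compute and compare them.
Buchberger on the first generating set:
f_1 = -3u + 3, LT = u.
f_2 = uv² + 2v + 1, LT = uv².

S(f_1,f_2): lcm = uv². S = -v² - 2v - 1.
  leading term v²: no divisor's leading term divides it; move -v² to the remainder.
  leading term v: no divisor's leading term divides it; move -2v to the remainder.
  leading term 1: no divisor's leading term divides it; move -1 to the remainder.
  remainder -v² - 2v - 1 ≠ 0; add g_3 = -v² - 2v - 1 to the basis.

S(f_1,g_3): leading monomials are coprime, so the S-polynomial reduces to 0 (Buchberger's first criterion).
S(f_2,g_3): lcm = uv². S = -2uv - u + 2v + 1.
  leading term uv: subtract (3v)·f_1 from -2uv - u + 2v + 1 → -u + 1
  leading term u: subtract (-2)·f_1 from -u + 1 → 0
  remainder 0.

Every S-polynomial of the final basis reduces to 0, so we have a Gröbner basis.
Inter-reduce: drop elements whose leading term is divisible by another's, tail-reduce, and make monic.
Reduced Gröbner basis: {u - 1, v² + 2v + 1}.

Buchberger on the second generating set:
h_1 = 2uv² + u - 3v + 1, LT = uv².
h_2 = -3uv² + u + v + 3, LT = uv².

S(h_1,h_2): lcm = uv². S = 2u - 2.
  leading term u: no divisor's leading term divides it; move 2u to the remainder.
  leading term 1: no divisor's leading term divides it; move -2 to the remainder.
  remainder 2u - 2 ≠ 0; add k_3 = 2u - 2 to the basis.

S(h_1,k_3): lcm = uv². S = -3u + v² + 2v - 3.
  leading term u: subtract (2)·k_3 from -3u + v² + 2v - 3 → v² + 2v + 1
  leading term v²: no divisor's leading term divides it; move v² to the remainder.
  leading term v: no divisor's leading term divides it; move 2v to the remainder.
  leading term 1: no divisor's leading term divides it; move 1 to the remainder.
  remainder v² + 2v + 1 ≠ 0; add k_4 = v² + 2v + 1 to the basis.

S(h_2,k_3): lcm = uv². S = 2u + v² + 2v - 1.
  leading term u: subtract (1)·k_3 from 2u + v² + 2v - 1 → v² + 2v + 1
  leading term v²: subtract (1)·k_4 from v² + 2v + 1 → 0
  remainder 0.

S(h_1,k_4): lcm = uv². S = -2uv + 3u + 2v - 3.
  leading term uv: subtract (-v)·k_3 from -2uv + 3u + 2v - 3 → 3u - 3
  leading term u: subtract (-2)·k_3 from 3u - 3 → 0
  remainder 0.

S(h_2,k_4): lcm = uv². S = -2uv + u + 2v - 1.
  leading term uv: subtract (-v)·k_3 from -2uv + u + 2v - 1 → u - 1
  leading term u: subtract (-3)·k_3 from u - 1 → 0
  remainder 0.

S(k_3,k_4): leading monomials are coprime, so the S-polynomial reduces to 0 (Buchberger's first criterion).
Every S-polynomial of the final basis reduces to 0, so we have a Gröbner basis.
Inter-reduce: drop elements whose leading term is divisible by another's, tail-reduce, and make monic.
Reduced Gröbner basis: {u - 1, v² + 2v + 1}.

These coincide, so the ideals are equal.
The same test decides containment: I ⊆ J iff every generator of I reduces to 0 modulo a Gröbner basis of J.

Yes, the ideals are equal.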